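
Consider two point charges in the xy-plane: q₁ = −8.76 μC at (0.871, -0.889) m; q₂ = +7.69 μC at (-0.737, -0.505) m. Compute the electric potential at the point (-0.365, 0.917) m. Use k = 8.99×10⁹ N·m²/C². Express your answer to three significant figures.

1.10×10⁴ V

Electric potential is a scalar, so the contributions from each charge add algebraically: V = Σ kqᵢ/rᵢ.
Distances from the field point to each charge: r₁ = 2.19 m, r₂ = 1.47 m.
V = k[(-8.76×10⁻⁶)/(2.19) + (7.69×10⁻⁶)/(1.47)] = 1.10×10⁴ V.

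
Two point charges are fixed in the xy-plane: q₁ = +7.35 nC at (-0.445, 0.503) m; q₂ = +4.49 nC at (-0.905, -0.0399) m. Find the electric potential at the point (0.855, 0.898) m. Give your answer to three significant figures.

Electric potential is a scalar, so the contributions from each charge add algebraically: V = Σ kqᵢ/rᵢ.
Distances from the field point to each charge: r₁ = 1.36 m, r₂ = 1.99 m.
V = k[(7.35×10⁻⁹)/(1.36) + (4.49×10⁻⁹)/(1.99)] = 68.9 V.

68.9 V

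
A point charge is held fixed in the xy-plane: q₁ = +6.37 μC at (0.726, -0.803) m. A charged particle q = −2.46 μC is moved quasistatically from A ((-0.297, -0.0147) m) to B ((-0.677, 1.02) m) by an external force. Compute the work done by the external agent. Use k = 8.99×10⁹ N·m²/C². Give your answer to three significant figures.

0.0478 J

For quasistatic motion the external work equals the change in potential energy: W_ext = qΔV = q(V_B − V_A).
At A: distance to the source charge is 1.29 m; V_A = kq₁/r = 4.43×10⁴ V.
At B: distance to the source charge is 2.30 m; V_B = kq₁/r = 2.49×10⁴ V.
ΔV = V_B − V_A = -1.94×10⁴ V.
W_ext = qΔV = (-2.46×10⁻⁶ C)(-1.94×10⁴ V) = 0.0478 J.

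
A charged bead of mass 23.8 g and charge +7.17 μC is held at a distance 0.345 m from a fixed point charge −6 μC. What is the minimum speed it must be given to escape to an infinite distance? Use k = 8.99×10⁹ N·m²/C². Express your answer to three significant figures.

9.71 m/s

To just escape, total mechanical energy must reach zero at infinity: ½mv²_min + U = 0, so ½mv²_min = −U = |kQq|/r.
|U| = |kQq|/r = (8.99×10⁹ N·m²/C²)(6.00×10⁻⁶)(7.17×10⁻⁶)/(0.345) = 1.12 J.
v_min = √(2|U|/m) = √(2·1.12/0.0238) = 9.71 m/s.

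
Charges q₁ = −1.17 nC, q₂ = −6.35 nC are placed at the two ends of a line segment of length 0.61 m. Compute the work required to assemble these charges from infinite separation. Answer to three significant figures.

The work to assemble the configuration equals its total potential energy, U = Σ kqᵢqⱼ/rᵢⱼ over all pairs.
The separation is r = 0.610 m.
U = (1.09×10⁻⁷) = 1.09×10⁻⁷ J.

1.09×10⁻⁷ J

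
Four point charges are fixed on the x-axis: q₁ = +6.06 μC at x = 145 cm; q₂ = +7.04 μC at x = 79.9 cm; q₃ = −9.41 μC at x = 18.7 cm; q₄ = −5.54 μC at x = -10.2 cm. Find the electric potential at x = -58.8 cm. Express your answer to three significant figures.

Electric potential is a scalar, so the contributions from each charge add algebraically: V = Σ kqᵢ/rᵢ.
Distances from the field point to each charge: r₁ = 2.04 m, r₂ = 1.39 m, r₃ = 0.775 m, r₄ = 0.486 m.
V = k[(6.06×10⁻⁶)/(2.04) + (7.04×10⁻⁶)/(1.39) + (-9.41×10⁻⁶)/(0.775) + (-5.54×10⁻⁶)/(0.486)] = -1.39×10⁵ V.

-1.39×10⁵ V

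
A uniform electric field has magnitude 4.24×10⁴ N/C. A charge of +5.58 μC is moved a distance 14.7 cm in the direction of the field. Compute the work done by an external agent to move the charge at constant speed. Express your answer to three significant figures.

-0.0348 J

The potential change for a displacement 14.7 cm in the direction of the field is ΔV = −Ed = -6230 V.
W_ext = qΔV = -0.0348 J.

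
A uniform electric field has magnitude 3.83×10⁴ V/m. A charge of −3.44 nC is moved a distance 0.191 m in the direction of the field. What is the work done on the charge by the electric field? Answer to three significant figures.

The potential change for a displacement 0.191 m in the direction of the field is ΔV = −Ed = -7320 V.
W_field = −qΔV = -2.52×10⁻⁵ J.

-2.52×10⁻⁵ J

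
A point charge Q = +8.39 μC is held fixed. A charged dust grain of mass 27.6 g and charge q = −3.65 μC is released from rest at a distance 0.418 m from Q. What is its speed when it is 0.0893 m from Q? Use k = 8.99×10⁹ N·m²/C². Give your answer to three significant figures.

13.3 m/s

Only the electrostatic force acts, so mechanical energy is conserved: ½mv² = U₁ − U₂ = kQq(1/r₁ − 1/r₂).
U₁ − U₂ = (8.99×10⁹ N·m²/C²)(8.39×10⁻⁶ C)(-3.65×10⁻⁶ C)(1/0.418 − 1/0.0893) = 2.42 J.
v = √(2·2.42/0.0276) = 13.3 m/s.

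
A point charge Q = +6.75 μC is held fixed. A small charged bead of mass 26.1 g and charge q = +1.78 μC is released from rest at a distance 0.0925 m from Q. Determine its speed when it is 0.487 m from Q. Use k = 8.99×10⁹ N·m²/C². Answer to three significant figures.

8.51 m/s

Only the electrostatic force acts, so mechanical energy is conserved: ½mv² = U₁ − U₂ = kQq(1/r₁ − 1/r₂).
U₁ − U₂ = (8.99×10⁹ N·m²/C²)(6.75×10⁻⁶ C)(1.78×10⁻⁶ C)(1/0.0925 − 1/0.487) = 0.946 J.
v = √(2·0.946/0.0261) = 8.51 m/s.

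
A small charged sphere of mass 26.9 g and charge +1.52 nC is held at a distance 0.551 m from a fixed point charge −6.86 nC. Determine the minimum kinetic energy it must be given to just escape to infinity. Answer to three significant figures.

1.70×10⁻⁷ J

To just escape, total mechanical energy must reach zero at infinity: ½mv²_min + U = 0, so ½mv²_min = −U = |kQq|/r.
|U| = |kQq|/r = (8.99×10⁹ N·m²/C²)(6.86×10⁻⁹)(1.52×10⁻⁹)/(0.551) = 1.70×10⁻⁷ J.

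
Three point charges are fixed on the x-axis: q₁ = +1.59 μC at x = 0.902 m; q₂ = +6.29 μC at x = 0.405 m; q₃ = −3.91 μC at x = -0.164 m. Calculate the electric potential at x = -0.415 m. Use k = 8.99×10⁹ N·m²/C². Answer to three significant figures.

The total potential is the scalar sum of each charge's contribution, V = Σ kqᵢ/rᵢ.
Distances from the field point to each charge: r₁ = 1.32 m, r₂ = 0.820 m, r₃ = 0.251 m.
V = k[(1.59×10⁻⁶)/(1.32) + (6.29×10⁻⁶)/(0.820) + (-3.91×10⁻⁶)/(0.251)] = -6.02×10⁴ V.

-6.02×10⁴ V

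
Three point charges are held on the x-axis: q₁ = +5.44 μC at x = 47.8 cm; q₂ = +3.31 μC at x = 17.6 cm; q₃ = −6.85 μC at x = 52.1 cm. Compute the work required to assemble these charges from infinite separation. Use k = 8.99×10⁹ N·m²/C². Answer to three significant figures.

-7.85 J

The assembly work is the sum of pairwise potential energies, U = Σ_{i<j} kqᵢqⱼ/rᵢⱼ.
Pair separations: r₁₂ = 0.302 m, r₁₃ = 0.0430 m, r₂₃ = 0.345 m.
U = (0.536) + (-7.79) + (-0.591) = -7.85 J.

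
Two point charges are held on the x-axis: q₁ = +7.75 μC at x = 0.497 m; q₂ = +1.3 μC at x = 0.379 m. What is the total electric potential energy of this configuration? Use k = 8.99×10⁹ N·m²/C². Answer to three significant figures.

0.768 J

The assembly work is the sum of pairwise potential energies, U = Σ_{i<j} kqᵢqⱼ/rᵢⱼ.
Pair separations: r₁₂ = 0.118 m.
U = (0.768) = 0.768 J.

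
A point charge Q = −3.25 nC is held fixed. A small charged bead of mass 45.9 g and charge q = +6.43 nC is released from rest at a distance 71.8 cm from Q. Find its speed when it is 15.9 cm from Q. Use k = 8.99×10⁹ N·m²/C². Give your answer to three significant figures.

6.33×10⁻³ m/s

Only the electrostatic force acts, so mechanical energy is conserved: ½mv² = U₁ − U₂ = kQq(1/r₁ − 1/r₂).
U₁ − U₂ = (8.99×10⁹ N·m²/C²)(-3.25×10⁻⁹ C)(6.43×10⁻⁹ C)(1/0.718 − 1/0.159) = 9.20×10⁻⁷ J.
v = √(2·9.20×10⁻⁷/0.0459) = 6.33×10⁻³ m/s.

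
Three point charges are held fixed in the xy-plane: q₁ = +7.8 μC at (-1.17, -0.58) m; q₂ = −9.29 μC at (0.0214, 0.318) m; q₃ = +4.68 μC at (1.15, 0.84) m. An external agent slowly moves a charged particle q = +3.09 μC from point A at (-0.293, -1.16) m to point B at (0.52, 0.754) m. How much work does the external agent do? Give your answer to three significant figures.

For quasistatic motion the external work equals the change in potential energy: W_ext = qΔV = q(V_B − V_A).
At A: distances to the source charges are 1.05 m, 1.51 m, 2.47 m; V_A = Σ kqᵢ/rᵢ = 2.85×10⁴ V.
At B: distances to the source charges are 2.15 m, 0.662 m, 0.636 m; V_B = Σ kqᵢ/rᵢ = -2.74×10⁴ V.
ΔV = V_B − V_A = -5.58×10⁴ V.
W_ext = qΔV = (3.09×10⁻⁶ C)(-5.58×10⁴ V) = -0.173 J.

-0.173 J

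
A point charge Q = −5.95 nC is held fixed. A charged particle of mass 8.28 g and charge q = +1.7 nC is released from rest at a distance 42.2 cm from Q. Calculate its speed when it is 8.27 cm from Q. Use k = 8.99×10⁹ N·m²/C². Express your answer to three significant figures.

Only the electrostatic force acts, so mechanical energy is conserved: ½mv² = U₁ − U₂ = kQq(1/r₁ − 1/r₂).
U₁ − U₂ = (8.99×10⁹ N·m²/C²)(-5.95×10⁻⁹ C)(1.70×10⁻⁹ C)(1/0.422 − 1/0.0827) = 8.84×10⁻⁷ J.
v = √(2·8.84×10⁻⁷/8.28×10⁻³) = 0.0146 m/s.

0.0146 m/s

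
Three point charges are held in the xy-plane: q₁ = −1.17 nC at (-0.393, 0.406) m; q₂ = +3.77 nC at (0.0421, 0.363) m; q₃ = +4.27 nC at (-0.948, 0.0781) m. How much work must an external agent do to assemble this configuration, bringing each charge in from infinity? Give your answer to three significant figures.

-1.99×10⁻⁸ J

The work to assemble the configuration equals its total potential energy, U = Σ kqᵢqⱼ/rᵢⱼ over all pairs.
Pair separations: r₁₂ = 0.437 m, r₁₃ = 0.645 m, r₂₃ = 1.03 m.
U = (-9.07×10⁻⁸) + (-6.97×10⁻⁸) + (1.40×10⁻⁷) = -1.99×10⁻⁸ J.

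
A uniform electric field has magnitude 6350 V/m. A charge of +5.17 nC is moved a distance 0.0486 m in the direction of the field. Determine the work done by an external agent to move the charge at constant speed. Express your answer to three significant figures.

The potential change for a displacement 0.0486 m in the direction of the field is ΔV = −Ed = -309 V.
W_ext = qΔV = -1.60×10⁻⁶ J.

-1.60×10⁻⁶ J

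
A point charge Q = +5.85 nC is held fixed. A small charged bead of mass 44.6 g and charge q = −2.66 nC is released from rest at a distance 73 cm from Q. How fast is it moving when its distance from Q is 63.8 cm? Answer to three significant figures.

Only the electrostatic force acts, so mechanical energy is conserved: ½mv² = U₁ − U₂ = kQq(1/r₁ − 1/r₂).
U₁ − U₂ = (8.99×10⁹ N·m²/C²)(5.85×10⁻⁹ C)(-2.66×10⁻⁹ C)(1/0.730 − 1/0.638) = 2.76×10⁻⁸ J.
v = √(2·2.76×10⁻⁸/0.0446) = 1.11×10⁻³ m/s.

1.11×10⁻³ m/s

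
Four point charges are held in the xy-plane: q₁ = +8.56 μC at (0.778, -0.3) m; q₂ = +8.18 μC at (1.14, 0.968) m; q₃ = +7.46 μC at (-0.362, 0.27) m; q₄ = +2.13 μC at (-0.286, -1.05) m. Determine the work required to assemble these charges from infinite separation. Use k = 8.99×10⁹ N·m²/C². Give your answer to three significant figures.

The work to assemble the configuration equals its total potential energy, U = Σ kqᵢqⱼ/rᵢⱼ over all pairs.
Pair separations: r₁₂ = 1.32 m, r₁₃ = 1.27 m, r₁₄ = 1.30 m, r₂₃ = 1.66 m, r₂₄ = 2.47 m, r₃₄ = 1.32 m.
Summing all 6 pair terms gives U = 1.56 J.

1.56 J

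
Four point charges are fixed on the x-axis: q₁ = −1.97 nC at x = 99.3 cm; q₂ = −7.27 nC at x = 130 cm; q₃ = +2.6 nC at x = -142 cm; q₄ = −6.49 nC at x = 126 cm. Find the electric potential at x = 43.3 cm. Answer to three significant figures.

-165 V

Electric potential is a scalar, so the contributions from each charge add algebraically: V = Σ kqᵢ/rᵢ.
Distances from the field point to each charge: r₁ = 0.560 m, r₂ = 0.867 m, r₃ = 1.85 m, r₄ = 0.827 m.
V = k[(-1.97×10⁻⁹)/(0.560) + (-7.27×10⁻⁹)/(0.867) + (2.60×10⁻⁹)/(1.85) + (-6.49×10⁻⁹)/(0.827)] = -165 V.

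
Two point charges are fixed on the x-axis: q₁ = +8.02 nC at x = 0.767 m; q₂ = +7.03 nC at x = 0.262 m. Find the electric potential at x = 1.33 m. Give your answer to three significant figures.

187 V

The total potential is the scalar sum of each charge's contribution, V = Σ kqᵢ/rᵢ.
Distances from the field point to each charge: r₁ = 0.563 m, r₂ = 1.07 m.
V = k[(8.02×10⁻⁹)/(0.563) + (7.03×10⁻⁹)/(1.07)] = 187 V.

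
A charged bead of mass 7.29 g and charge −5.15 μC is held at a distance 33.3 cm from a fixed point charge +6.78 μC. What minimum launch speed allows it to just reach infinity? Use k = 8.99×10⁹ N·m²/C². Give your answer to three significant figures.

16.1 m/s

To just escape, total mechanical energy must reach zero at infinity: ½mv²_min + U = 0, so ½mv²_min = −U = |kQq|/r.
|U| = |kQq|/r = (8.99×10⁹ N·m²/C²)(6.78×10⁻⁶)(5.15×10⁻⁶)/(0.333) = 0.943 J.
v_min = √(2|U|/m) = √(2·0.943/7.29×10⁻³) = 16.1 m/s.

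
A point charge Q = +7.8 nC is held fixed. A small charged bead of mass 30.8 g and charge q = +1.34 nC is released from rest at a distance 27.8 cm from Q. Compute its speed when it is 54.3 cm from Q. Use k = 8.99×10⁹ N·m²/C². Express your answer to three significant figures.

3.27×10⁻³ m/s

Only the electrostatic force acts, so mechanical energy is conserved: ½mv² = U₁ − U₂ = kQq(1/r₁ − 1/r₂).
U₁ − U₂ = (8.99×10⁹ N·m²/C²)(7.80×10⁻⁹ C)(1.34×10⁻⁹ C)(1/0.278 − 1/0.543) = 1.65×10⁻⁷ J.
v = √(2·1.65×10⁻⁷/0.0308) = 3.27×10⁻³ m/s.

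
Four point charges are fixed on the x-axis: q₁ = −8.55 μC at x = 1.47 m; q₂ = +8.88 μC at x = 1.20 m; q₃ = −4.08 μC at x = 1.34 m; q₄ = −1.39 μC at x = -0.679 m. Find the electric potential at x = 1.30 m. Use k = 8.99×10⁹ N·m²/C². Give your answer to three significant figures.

-5.77×10⁵ V

The total potential is the scalar sum of each charge's contribution, V = Σ kqᵢ/rᵢ.
Distances from the field point to each charge: r₁ = 0.170 m, r₂ = 0.100 m, r₃ = 0.0400 m, r₄ = 1.98 m.
V = k[(-8.55×10⁻⁶)/(0.170) + (8.88×10⁻⁶)/(0.100) + (-4.08×10⁻⁶)/(0.0400) + (-1.39×10⁻⁶)/(1.98)] = -5.77×10⁵ V.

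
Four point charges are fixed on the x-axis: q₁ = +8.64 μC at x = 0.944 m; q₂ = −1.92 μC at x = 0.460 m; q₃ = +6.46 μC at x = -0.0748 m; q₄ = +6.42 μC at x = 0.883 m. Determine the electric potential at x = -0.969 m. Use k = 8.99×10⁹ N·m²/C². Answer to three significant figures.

1.25×10⁵ V

Electric potential is a scalar, so the contributions from each charge add algebraically: V = Σ kqᵢ/rᵢ.
Distances from the field point to each charge: r₁ = 1.91 m, r₂ = 1.43 m, r₃ = 0.894 m, r₄ = 1.85 m.
V = k[(8.64×10⁻⁶)/(1.91) + (-1.92×10⁻⁶)/(1.43) + (6.46×10⁻⁶)/(0.894) + (6.42×10⁻⁶)/(1.85)] = 1.25×10⁵ V.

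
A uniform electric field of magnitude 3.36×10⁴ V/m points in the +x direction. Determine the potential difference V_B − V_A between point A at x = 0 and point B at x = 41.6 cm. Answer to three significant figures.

In a uniform field, potential decreases in the direction of E: V_B − V_A = −E·Δx.
V_B − V_A = −(3.36×10⁴ V/m)(0.416 m) = -1.40×10⁴ V.

-1.40×10⁴ V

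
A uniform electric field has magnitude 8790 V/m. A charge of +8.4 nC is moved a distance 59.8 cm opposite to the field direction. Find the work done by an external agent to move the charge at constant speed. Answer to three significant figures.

The potential change for a displacement 59.8 cm opposite to the field direction is ΔV = +Ed = 5260 V.
W_ext = qΔV = 4.42×10⁻⁵ J.

4.42×10⁻⁵ J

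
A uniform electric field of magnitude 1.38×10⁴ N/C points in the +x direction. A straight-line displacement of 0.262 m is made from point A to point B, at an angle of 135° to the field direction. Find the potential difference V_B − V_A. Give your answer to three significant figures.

2560 V

Only the component of displacement along E changes the potential: ΔV = −E·d·cosθ.
ΔV = −(1.38×10⁴ V/m)(0.262 m)cos135° = 2560 V.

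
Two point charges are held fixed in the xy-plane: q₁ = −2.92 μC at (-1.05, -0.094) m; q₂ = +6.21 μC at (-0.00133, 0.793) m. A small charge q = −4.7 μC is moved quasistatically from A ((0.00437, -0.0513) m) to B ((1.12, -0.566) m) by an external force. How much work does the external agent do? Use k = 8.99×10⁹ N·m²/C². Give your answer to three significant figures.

0.100 J

For quasistatic motion the external work equals the change in potential energy: W_ext = qΔV = q(V_B − V_A).
At A: distances to the source charges are 1.06 m, 0.844 m; V_A = Σ kqᵢ/rᵢ = 4.12×10⁴ V.
At B: distances to the source charges are 2.22 m, 1.76 m; V_B = Σ kqᵢ/rᵢ = 1.99×10⁴ V.
ΔV = V_B − V_A = -2.14×10⁴ V.
W_ext = qΔV = (-4.70×10⁻⁶ C)(-2.14×10⁴ V) = 0.100 J.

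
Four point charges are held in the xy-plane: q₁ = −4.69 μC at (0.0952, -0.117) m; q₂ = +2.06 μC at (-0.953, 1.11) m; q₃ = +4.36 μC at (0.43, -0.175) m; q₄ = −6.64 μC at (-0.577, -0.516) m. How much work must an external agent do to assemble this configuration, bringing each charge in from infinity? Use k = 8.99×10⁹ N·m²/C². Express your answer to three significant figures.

The assembly work is the sum of pairwise potential energies, U = Σ_{i<j} kqᵢqⱼ/rᵢⱼ.
Pair separations: r₁₂ = 1.61 m, r₁₃ = 0.340 m, r₁₄ = 0.782 m, r₂₃ = 1.89 m, r₂₄ = 1.67 m, r₃₄ = 1.06 m.
Summing all 6 pair terms gives U = -0.512 J.

-0.512 J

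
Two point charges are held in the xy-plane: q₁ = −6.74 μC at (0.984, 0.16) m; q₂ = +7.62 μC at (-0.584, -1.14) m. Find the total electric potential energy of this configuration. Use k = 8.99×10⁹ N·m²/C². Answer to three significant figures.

The work to assemble the configuration equals its total potential energy, U = Σ kqᵢqⱼ/rᵢⱼ over all pairs.
Pair separations: r₁₂ = 2.04 m.
U = (-0.227) = -0.227 J.

-0.227 J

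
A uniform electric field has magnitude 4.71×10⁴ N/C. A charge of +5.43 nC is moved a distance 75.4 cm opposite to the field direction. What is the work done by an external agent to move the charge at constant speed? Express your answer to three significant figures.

The potential change for a displacement 75.4 cm opposite to the field direction is ΔV = +Ed = 3.55×10⁴ V.
W_ext = qΔV = 1.93×10⁻⁴ J.

1.93×10⁻⁴ J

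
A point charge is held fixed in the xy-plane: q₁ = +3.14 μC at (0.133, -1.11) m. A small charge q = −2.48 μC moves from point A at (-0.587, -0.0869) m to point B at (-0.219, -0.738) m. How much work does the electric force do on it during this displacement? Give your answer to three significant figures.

The work done by the electric force is W_field = −ΔU = −q(V_B − V_A) = q(V_A − V_B).
At A: distance to the source charge is 1.25 m; V_A = kq₁/r = 2.26×10⁴ V.
At B: distance to the source charge is 0.512 m; V_B = kq₁/r = 5.51×10⁴ V.
ΔV = V_B − V_A = 3.26×10⁴ V.
W_field = −qΔV = −(-2.48×10⁻⁶ C)(3.26×10⁴ V) = 0.0807 J.

0.0807 J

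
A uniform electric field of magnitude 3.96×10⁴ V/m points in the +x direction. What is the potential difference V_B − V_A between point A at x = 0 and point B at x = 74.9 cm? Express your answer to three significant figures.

-2.97×10⁴ V

In a uniform field, potential decreases in the direction of E: V_B − V_A = −E·Δx.
V_B − V_A = −(3.96×10⁴ V/m)(0.749 m) = -2.97×10⁴ V.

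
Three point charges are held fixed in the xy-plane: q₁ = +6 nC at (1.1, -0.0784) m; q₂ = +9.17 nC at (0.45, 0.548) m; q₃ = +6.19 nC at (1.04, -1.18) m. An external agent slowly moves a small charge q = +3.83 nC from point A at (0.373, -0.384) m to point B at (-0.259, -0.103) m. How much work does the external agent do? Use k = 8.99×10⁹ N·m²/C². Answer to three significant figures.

For quasistatic motion the external work equals the change in potential energy: W_ext = qΔV = q(V_B − V_A).
At A: distances to the source charges are 0.789 m, 0.935 m, 1.04 m; V_A = Σ kqᵢ/rᵢ = 210 V.
At B: distances to the source charges are 1.36 m, 0.963 m, 1.69 m; V_B = Σ kqᵢ/rᵢ = 158 V.
ΔV = V_B − V_A = -51.8 V.
W_ext = qΔV = (3.83×10⁻⁹ C)(-51.8 V) = -1.98×10⁻⁷ J.

-1.98×10⁻⁷ J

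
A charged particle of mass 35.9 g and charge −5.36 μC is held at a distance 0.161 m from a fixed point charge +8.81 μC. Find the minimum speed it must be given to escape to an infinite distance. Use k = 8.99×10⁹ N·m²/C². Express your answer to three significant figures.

12.1 m/s

To just escape, total mechanical energy must reach zero at infinity: ½mv²_min + U = 0, so ½mv²_min = −U = |kQq|/r.
|U| = |kQq|/r = (8.99×10⁹ N·m²/C²)(8.81×10⁻⁶)(5.36×10⁻⁶)/(0.161) = 2.64 J.
v_min = √(2|U|/m) = √(2·2.64/0.0359) = 12.1 m/s.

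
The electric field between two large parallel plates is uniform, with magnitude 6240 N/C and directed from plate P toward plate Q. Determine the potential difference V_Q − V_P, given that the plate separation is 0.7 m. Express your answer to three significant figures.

In a uniform field, potential decreases in the direction of E: ΔV = −E·d for a displacement d parallel to E.
Going from P to Q is a displacement of 0.7 m along the field, so V_Q − V_P = −Ed = -4370 V.

-4370 V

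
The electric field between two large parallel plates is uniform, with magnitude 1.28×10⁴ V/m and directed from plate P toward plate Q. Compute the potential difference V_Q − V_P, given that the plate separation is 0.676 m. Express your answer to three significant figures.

In a uniform field, potential decreases in the direction of E: ΔV = −E·d for a displacement d parallel to E.
Going from P to Q is a displacement of 0.676 m along the field, so V_Q − V_P = −Ed = -8650 V.

-8650 V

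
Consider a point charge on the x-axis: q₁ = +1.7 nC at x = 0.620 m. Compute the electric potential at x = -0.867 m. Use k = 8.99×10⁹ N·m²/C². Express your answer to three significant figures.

The total potential is the scalar sum of each charge's contribution, V = Σ kqᵢ/rᵢ.
V = k[(1.70×10⁻⁹)/(1.49)] = 10.3 V.

10.3 V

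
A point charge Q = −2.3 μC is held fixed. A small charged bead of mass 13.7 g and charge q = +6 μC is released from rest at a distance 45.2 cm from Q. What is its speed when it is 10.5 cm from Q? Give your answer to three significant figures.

11.5 m/s

Only the electrostatic force acts, so mechanical energy is conserved: ½mv² = U₁ − U₂ = kQq(1/r₁ − 1/r₂).
U₁ − U₂ = (8.99×10⁹ N·m²/C²)(-2.30×10⁻⁶ C)(6.00×10⁻⁶ C)(1/0.452 − 1/0.105) = 0.907 J.
v = √(2·0.907/0.0137) = 11.5 m/s.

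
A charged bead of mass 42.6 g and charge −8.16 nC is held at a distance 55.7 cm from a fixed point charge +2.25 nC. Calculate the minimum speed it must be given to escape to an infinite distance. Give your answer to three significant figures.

3.73×10⁻³ m/s

To just escape, total mechanical energy must reach zero at infinity: ½mv²_min + U = 0, so ½mv²_min = −U = |kQq|/r.
|U| = |kQq|/r = (8.99×10⁹ N·m²/C²)(2.25×10⁻⁹)(8.16×10⁻⁹)/(0.557) = 2.96×10⁻⁷ J.
v_min = √(2|U|/m) = √(2·2.96×10⁻⁷/0.0426) = 3.73×10⁻³ m/s.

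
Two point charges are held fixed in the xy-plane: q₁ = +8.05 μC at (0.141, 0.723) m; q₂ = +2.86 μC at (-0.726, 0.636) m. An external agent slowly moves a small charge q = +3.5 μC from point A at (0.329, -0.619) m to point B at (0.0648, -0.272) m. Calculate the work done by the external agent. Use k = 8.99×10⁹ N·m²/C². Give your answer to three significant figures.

0.0868 J

For quasistatic motion the external work equals the change in potential energy: W_ext = qΔV = q(V_B − V_A).
At A: distances to the source charges are 1.36 m, 1.64 m; V_A = Σ kqᵢ/rᵢ = 6.91×10⁴ V.
At B: distances to the source charges are 0.998 m, 1.20 m; V_B = Σ kqᵢ/rᵢ = 9.39×10⁴ V.
ΔV = V_B − V_A = 2.48×10⁴ V.
W_ext = qΔV = (3.50×10⁻⁶ C)(2.48×10⁴ V) = 0.0868 J.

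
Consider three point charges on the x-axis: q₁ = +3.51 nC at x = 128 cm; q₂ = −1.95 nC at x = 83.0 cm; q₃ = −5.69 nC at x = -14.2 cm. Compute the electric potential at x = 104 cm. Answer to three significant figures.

Electric potential is a scalar, so the contributions from each charge add algebraically: V = Σ kqᵢ/rᵢ.
Distances from the field point to each charge: r₁ = 0.240 m, r₂ = 0.210 m, r₃ = 1.18 m.
V = k[(3.51×10⁻⁹)/(0.240) + (-1.95×10⁻⁹)/(0.210) + (-5.69×10⁻⁹)/(1.18)] = 4.72 V.

4.72 V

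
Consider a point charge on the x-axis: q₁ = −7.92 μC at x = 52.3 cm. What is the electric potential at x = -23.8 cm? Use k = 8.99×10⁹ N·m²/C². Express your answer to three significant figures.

-9.36×10⁴ V

The total potential is the scalar sum of each charge's contribution, V = Σ kqᵢ/rᵢ.
V = k[(-7.92×10⁻⁶)/(0.761)] = -9.36×10⁴ V.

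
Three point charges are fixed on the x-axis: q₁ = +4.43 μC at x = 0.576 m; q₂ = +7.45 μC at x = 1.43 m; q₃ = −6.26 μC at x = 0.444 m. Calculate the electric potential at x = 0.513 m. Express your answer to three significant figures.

-1.10×10⁵ V

Electric potential is a scalar, so the contributions from each charge add algebraically: V = Σ kqᵢ/rᵢ.
Distances from the field point to each charge: r₁ = 0.0630 m, r₂ = 0.917 m, r₃ = 0.0690 m.
V = k[(4.43×10⁻⁶)/(0.0630) + (7.45×10⁻⁶)/(0.917) + (-6.26×10⁻⁶)/(0.0690)] = -1.10×10⁵ V.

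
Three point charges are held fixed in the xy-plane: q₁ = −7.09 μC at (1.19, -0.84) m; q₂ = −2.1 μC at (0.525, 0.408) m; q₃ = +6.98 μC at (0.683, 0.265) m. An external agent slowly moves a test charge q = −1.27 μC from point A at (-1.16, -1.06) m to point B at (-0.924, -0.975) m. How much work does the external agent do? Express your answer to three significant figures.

For quasistatic motion the external work equals the change in potential energy: W_ext = qΔV = q(V_B − V_A).
At A: distances to the source charges are 2.36 m, 2.23 m, 2.27 m; V_A = Σ kqᵢ/rᵢ = -7810 V.
At B: distances to the source charges are 2.12 m, 2.00 m, 2.03 m; V_B = Σ kqᵢ/rᵢ = -8600 V.
ΔV = V_B − V_A = -792 V.
W_ext = qΔV = (-1.27×10⁻⁶ C)(-792 V) = 1.01×10⁻³ J.

1.01×10⁻³ J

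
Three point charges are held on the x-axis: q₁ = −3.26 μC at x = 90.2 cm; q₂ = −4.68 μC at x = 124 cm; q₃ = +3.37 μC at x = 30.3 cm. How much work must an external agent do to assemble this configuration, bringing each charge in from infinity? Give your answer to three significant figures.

0.0896 J

The work to assemble the configuration equals its total potential energy, U = Σ kqᵢqⱼ/rᵢⱼ over all pairs.
Pair separations: r₁₂ = 0.338 m, r₁₃ = 0.599 m, r₂₃ = 0.937 m.
U = (0.406) + (-0.165) + (-0.151) = 0.0896 J.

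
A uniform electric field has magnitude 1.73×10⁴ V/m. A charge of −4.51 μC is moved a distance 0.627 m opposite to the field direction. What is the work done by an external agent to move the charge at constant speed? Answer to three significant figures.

The potential change for a displacement 0.627 m opposite to the field direction is ΔV = +Ed = 1.08×10⁴ V.
W_ext = qΔV = -0.0489 J.

-0.0489 J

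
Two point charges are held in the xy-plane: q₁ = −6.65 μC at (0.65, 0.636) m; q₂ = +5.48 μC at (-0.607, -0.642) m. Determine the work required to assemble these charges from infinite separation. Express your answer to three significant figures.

-0.183 J

The work to assemble the configuration equals its total potential energy, U = Σ kqᵢqⱼ/rᵢⱼ over all pairs.
Pair separations: r₁₂ = 1.79 m.
U = (-0.183) = -0.183 J.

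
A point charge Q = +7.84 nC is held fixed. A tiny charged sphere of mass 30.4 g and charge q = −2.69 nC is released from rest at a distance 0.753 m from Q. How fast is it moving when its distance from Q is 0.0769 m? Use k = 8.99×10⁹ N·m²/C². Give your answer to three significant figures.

Only the electrostatic force acts, so mechanical energy is conserved: ½mv² = U₁ − U₂ = kQq(1/r₁ − 1/r₂).
U₁ − U₂ = (8.99×10⁹ N·m²/C²)(7.84×10⁻⁹ C)(-2.69×10⁻⁹ C)(1/0.753 − 1/0.0769) = 2.21×10⁻⁶ J.
v = √(2·2.21×10⁻⁶/0.0304) = 0.0121 m/s.

0.0121 m/s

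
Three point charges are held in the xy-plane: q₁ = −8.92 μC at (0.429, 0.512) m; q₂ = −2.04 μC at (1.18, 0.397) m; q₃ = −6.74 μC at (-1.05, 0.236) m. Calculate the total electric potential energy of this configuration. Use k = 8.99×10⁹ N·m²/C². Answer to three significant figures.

The work to assemble the configuration equals its total potential energy, U = Σ kqᵢqⱼ/rᵢⱼ over all pairs.
Pair separations: r₁₂ = 0.760 m, r₁₃ = 1.50 m, r₂₃ = 2.24 m.
U = (0.215) + (0.359) + (0.0553) = 0.630 J.

0.630 J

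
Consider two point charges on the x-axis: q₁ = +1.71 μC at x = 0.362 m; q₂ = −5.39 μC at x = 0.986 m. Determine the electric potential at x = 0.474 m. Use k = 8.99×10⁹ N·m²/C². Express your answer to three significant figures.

The total potential is the scalar sum of each charge's contribution, V = Σ kqᵢ/rᵢ.
Distances from the field point to each charge: r₁ = 0.112 m, r₂ = 0.512 m.
V = k[(1.71×10⁻⁶)/(0.112) + (-5.39×10⁻⁶)/(0.512)] = 4.26×10⁴ V.

4.26×10⁴ V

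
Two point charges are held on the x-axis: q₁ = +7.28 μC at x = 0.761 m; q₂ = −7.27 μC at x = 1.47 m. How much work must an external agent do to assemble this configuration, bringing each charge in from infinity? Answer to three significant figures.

-0.671 J

The assembly work is the sum of pairwise potential energies, U = Σ_{i<j} kqᵢqⱼ/rᵢⱼ.
Pair separations: r₁₂ = 0.709 m.
U = (-0.671) = -0.671 J.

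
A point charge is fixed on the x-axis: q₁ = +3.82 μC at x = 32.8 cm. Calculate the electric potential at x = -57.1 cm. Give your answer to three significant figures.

3.82×10⁴ V

Electric potential is a scalar, so the contributions from each charge add algebraically: V = Σ kqᵢ/rᵢ.
V = k[(3.82×10⁻⁶)/(0.899)] = 3.82×10⁴ V.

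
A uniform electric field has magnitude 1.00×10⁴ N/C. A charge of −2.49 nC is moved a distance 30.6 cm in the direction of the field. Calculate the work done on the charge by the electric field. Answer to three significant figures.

-7.62×10⁻⁶ J

The potential change for a displacement 30.6 cm in the direction of the field is ΔV = −Ed = -3060 V.
W_field = −qΔV = -7.62×10⁻⁶ J.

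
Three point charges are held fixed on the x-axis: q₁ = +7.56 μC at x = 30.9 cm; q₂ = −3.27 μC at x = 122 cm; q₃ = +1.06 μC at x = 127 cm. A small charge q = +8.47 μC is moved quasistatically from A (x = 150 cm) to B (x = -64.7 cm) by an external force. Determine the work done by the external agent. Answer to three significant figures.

0.566 J

For quasistatic motion the external work equals the change in potential energy: W_ext = qΔV = q(V_B − V_A).
At A: distances to the source charges are 1.19 m, 0.280 m, 0.230 m; V_A = Σ kqᵢ/rᵢ = -6490 V.
At B: distances to the source charges are 0.956 m, 1.87 m, 1.92 m; V_B = Σ kqᵢ/rᵢ = 6.03×10⁴ V.
ΔV = V_B − V_A = 6.68×10⁴ V.
W_ext = qΔV = (8.47×10⁻⁶ C)(6.68×10⁴ V) = 0.566 J.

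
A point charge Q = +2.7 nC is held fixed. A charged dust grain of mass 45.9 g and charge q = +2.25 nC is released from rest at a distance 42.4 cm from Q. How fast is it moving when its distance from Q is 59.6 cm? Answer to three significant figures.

Only the electrostatic force acts, so mechanical energy is conserved: ½mv² = U₁ − U₂ = kQq(1/r₁ − 1/r₂).
U₁ − U₂ = (8.99×10⁹ N·m²/C²)(2.70×10⁻⁹ C)(2.25×10⁻⁹ C)(1/0.424 − 1/0.596) = 3.72×10⁻⁸ J.
v = √(2·3.72×10⁻⁸/0.0459) = 1.27×10⁻³ m/s.

1.27×10⁻³ m/s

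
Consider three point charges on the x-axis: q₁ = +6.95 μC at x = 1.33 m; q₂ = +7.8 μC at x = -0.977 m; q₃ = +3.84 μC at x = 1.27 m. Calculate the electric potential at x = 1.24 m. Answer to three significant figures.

The total potential is the scalar sum of each charge's contribution, V = Σ kqᵢ/rᵢ.
Distances from the field point to each charge: r₁ = 0.0900 m, r₂ = 2.22 m, r₃ = 0.0300 m.
V = k[(6.95×10⁻⁶)/(0.0900) + (7.80×10⁻⁶)/(2.22) + (3.84×10⁻⁶)/(0.0300)] = 1.88×10⁶ V.

1.88×10⁶ V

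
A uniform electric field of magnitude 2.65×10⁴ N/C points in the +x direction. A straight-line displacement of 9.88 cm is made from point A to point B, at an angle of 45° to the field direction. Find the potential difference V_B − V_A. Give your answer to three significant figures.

-1850 V

Only the component of displacement along E changes the potential: ΔV = −E·d·cosθ.
ΔV = −(2.65×10⁴ V/m)(0.0988 m)cos45° = -1850 V.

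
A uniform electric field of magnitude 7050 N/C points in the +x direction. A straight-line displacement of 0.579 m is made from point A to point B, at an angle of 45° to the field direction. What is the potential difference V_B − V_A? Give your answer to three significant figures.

Only the component of displacement along E changes the potential: ΔV = −E·d·cosθ.
ΔV = −(7050 V/m)(0.579 m)cos45° = -2890 V.

-2890 V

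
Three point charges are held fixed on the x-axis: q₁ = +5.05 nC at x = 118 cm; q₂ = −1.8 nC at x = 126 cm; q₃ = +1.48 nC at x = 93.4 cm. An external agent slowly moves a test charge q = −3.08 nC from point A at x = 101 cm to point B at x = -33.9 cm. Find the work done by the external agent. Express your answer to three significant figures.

For quasistatic motion the external work equals the change in potential energy: W_ext = qΔV = q(V_B − V_A).
At A: distances to the source charges are 0.170 m, 0.250 m, 0.0760 m; V_A = Σ kqᵢ/rᵢ = 377 V.
At B: distances to the source charges are 1.52 m, 1.60 m, 1.27 m; V_B = Σ kqᵢ/rᵢ = 30.2 V.
ΔV = V_B − V_A = -347 V.
W_ext = qΔV = (-3.08×10⁻⁹ C)(-347 V) = 1.07×10⁻⁶ J.

1.07×10⁻⁶ J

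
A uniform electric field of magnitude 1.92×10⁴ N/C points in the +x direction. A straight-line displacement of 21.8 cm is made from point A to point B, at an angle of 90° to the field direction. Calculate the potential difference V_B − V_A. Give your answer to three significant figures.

Only the component of displacement along E changes the potential: ΔV = −E·d·cosθ.
ΔV = −(1.92×10⁴ V/m)(0.218 m)cos90° = 0 V.

0 V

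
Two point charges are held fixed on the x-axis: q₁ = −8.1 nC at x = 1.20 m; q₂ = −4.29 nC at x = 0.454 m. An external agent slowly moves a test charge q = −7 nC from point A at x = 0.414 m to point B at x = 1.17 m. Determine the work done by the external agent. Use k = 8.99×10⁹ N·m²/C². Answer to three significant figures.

9.97×10⁻⁶ J

For quasistatic motion the external work equals the change in potential energy: W_ext = qΔV = q(V_B − V_A).
At A: distances to the source charges are 0.786 m, 0.0400 m; V_A = Σ kqᵢ/rᵢ = -1060 V.
At B: distances to the source charges are 0.0300 m, 0.716 m; V_B = Σ kqᵢ/rᵢ = -2480 V.
ΔV = V_B − V_A = -1420 V.
W_ext = qΔV = (-7.00×10⁻⁹ C)(-1420 V) = 9.97×10⁻⁶ J.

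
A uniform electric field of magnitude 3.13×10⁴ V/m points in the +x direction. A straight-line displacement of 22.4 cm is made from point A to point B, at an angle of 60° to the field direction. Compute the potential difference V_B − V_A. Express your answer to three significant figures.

-3510 V

Only the component of displacement along E changes the potential: ΔV = −E·d·cosθ.
ΔV = −(3.13×10⁴ V/m)(0.224 m)cos60° = -3510 V.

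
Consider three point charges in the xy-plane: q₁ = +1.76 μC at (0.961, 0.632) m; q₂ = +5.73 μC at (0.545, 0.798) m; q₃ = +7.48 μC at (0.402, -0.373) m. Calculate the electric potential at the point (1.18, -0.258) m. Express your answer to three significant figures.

1.45×10⁵ V

Electric potential is a scalar, so the contributions from each charge add algebraically: V = Σ kqᵢ/rᵢ.
Distances from the field point to each charge: r₁ = 0.917 m, r₂ = 1.23 m, r₃ = 0.786 m.
V = k[(1.76×10⁻⁶)/(0.917) + (5.73×10⁻⁶)/(1.23) + (7.48×10⁻⁶)/(0.786)] = 1.45×10⁵ V.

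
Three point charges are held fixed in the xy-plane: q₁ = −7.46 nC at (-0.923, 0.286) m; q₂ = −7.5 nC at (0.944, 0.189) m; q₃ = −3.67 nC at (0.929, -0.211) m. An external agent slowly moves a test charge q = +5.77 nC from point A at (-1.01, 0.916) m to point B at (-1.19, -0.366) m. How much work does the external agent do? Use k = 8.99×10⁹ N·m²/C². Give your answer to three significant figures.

6.47×10⁻⁸ J

For quasistatic motion the external work equals the change in potential energy: W_ext = qΔV = q(V_B − V_A).
At A: distances to the source charges are 0.636 m, 2.08 m, 2.24 m; V_A = Σ kqᵢ/rᵢ = -153 V.
At B: distances to the source charges are 0.705 m, 2.20 m, 2.12 m; V_B = Σ kqᵢ/rᵢ = -141 V.
ΔV = V_B − V_A = 11.2 V.
W_ext = qΔV = (5.77×10⁻⁹ C)(11.2 V) = 6.47×10⁻⁸ J.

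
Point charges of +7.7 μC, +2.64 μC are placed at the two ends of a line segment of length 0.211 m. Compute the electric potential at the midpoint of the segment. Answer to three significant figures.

The total potential is the scalar sum of each charge's contribution, V = Σ kqᵢ/rᵢ.
Each charge is 0.105 m from the midpoint.
V = k[(7.70×10⁻⁶)/(0.105) + (2.64×10⁻⁶)/(0.105)] = 8.81×10⁵ V.

8.81×10⁵ V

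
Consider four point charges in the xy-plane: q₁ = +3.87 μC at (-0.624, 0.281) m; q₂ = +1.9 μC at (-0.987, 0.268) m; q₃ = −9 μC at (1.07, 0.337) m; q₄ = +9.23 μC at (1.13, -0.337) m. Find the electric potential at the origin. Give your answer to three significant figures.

6.58×10⁴ V

Electric potential is a scalar, so the contributions from each charge add algebraically: V = Σ kqᵢ/rᵢ.
Distances from the field point to each charge: r₁ = 0.684 m, r₂ = 1.02 m, r₃ = 1.12 m, r₄ = 1.18 m.
V = k[(3.87×10⁻⁶)/(0.684) + (1.90×10⁻⁶)/(1.02) + (-9.00×10⁻⁶)/(1.12) + (9.23×10⁻⁶)/(1.18)] = 6.58×10⁴ V.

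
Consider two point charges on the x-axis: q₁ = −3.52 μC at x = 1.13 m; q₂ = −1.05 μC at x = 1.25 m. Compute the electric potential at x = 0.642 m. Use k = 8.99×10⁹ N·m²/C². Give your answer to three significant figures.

-8.04×10⁴ V

The total potential is the scalar sum of each charge's contribution, V = Σ kqᵢ/rᵢ.
Distances from the field point to each charge: r₁ = 0.488 m, r₂ = 0.608 m.
V = k[(-3.52×10⁻⁶)/(0.488) + (-1.05×10⁻⁶)/(0.608)] = -8.04×10⁴ V.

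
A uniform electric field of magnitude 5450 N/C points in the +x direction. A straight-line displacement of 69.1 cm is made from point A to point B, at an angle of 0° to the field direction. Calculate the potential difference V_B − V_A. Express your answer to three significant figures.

-3770 V

Only the component of displacement along E changes the potential: ΔV = −E·d·cosθ.
ΔV = −(5450 V/m)(0.691 m)cos0° = -3770 V.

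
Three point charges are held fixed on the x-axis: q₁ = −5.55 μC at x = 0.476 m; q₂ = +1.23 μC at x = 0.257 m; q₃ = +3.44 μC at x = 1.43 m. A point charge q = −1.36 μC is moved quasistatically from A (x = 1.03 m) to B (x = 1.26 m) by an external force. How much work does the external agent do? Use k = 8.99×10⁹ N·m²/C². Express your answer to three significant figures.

-0.174 J

For quasistatic motion the external work equals the change in potential energy: W_ext = qΔV = q(V_B − V_A).
At A: distances to the source charges are 0.554 m, 0.773 m, 0.400 m; V_A = Σ kqᵢ/rᵢ = 1560 V.
At B: distances to the source charges are 0.784 m, 1.00 m, 0.170 m; V_B = Σ kqᵢ/rᵢ = 1.29×10⁵ V.
ΔV = V_B − V_A = 1.28×10⁵ V.
W_ext = qΔV = (-1.36×10⁻⁶ C)(1.28×10⁵ V) = -0.174 J.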